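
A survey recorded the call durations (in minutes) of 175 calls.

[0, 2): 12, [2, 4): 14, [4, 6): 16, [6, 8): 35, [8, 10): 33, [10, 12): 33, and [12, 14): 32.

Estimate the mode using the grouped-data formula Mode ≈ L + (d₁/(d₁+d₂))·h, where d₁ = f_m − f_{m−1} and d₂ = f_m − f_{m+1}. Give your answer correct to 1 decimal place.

Modal class: [6, 8) (highest frequency 35).
d₁ = 35 − 16 = 19, d₂ = 35 − 33 = 2
Mode ≈ 6 + (19/(19+2)) × 2 = 6 + 1.8095 = 7.8095

7.8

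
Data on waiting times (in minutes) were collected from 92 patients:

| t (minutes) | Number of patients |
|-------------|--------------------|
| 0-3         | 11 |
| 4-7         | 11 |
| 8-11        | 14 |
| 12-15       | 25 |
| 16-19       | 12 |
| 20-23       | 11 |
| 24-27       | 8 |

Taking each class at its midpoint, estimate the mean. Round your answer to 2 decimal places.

Midpoints: 1.5, 5.5, 9.5, 13.5, 17.5, 21.5, 25.5
Σfm = 11×1.5 + 11×5.5 + 14×9.5 + 25×13.5 + 12×17.5 + 11×21.5 + 8×25.5 = 1198
n = Σf = 92
Mean = 1198 / 92 = 13.0217

13.02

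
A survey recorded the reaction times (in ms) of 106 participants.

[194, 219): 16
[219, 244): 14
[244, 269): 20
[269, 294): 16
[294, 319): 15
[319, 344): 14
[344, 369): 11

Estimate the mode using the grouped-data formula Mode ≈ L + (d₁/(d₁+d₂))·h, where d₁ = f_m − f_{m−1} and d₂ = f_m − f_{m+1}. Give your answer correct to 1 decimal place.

Modal class: [244, 269) (highest frequency 20).
d₁ = 20 − 14 = 6, d₂ = 20 − 16 = 4
Mode ≈ 244 + (6/(6+4)) × 25 = 244 + 15.0000 = 259.0000

259.0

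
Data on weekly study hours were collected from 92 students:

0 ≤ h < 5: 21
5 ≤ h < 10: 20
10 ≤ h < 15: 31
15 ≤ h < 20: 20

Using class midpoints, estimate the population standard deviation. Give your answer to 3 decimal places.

Midpoints: 2.5, 7.5, 12.5, 17.5
n = 92, Σfm = 940, mean = 10.2174
Σfm² = 12225
Σf(m − x̄)² = Σfm² − (Σfm)²/n = 12225 − 940²/92 = 2620.6522
Population variance = 2620.6522 / 92 = 28.4853
Standard deviation = √28.4853 = 5.3372

5.337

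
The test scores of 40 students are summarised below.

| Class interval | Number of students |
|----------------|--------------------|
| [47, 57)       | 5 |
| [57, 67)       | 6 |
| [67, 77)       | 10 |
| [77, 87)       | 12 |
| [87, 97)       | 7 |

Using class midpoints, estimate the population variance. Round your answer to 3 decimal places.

Midpoints: 52, 62, 72, 82, 92
n = 40, Σfm = 2980, mean = 74.5000
Σfm² = 228360
Σf(m − x̄)² = Σfm² − (Σfm)²/n = 228360 − 2980²/40 = 6350.0000
Population variance = 6350.0000 / 40 = 158.7500

158.750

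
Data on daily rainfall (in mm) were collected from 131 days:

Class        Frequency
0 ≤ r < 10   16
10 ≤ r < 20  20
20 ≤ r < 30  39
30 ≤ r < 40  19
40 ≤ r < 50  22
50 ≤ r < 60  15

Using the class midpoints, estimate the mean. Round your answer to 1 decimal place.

Midpoints: 5, 15, 25, 35, 45, 55
Σfm = 16×5 + 20×15 + 39×25 + 19×35 + 22×45 + 15×55 = 3835
n = Σf = 131
Mean = 3835 / 131 = 29.2748

29.3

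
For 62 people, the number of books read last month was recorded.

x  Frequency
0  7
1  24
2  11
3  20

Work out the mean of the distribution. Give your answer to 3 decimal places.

Values: 0, 1, 2, 3
Σfx = 7×0 + 24×1 + 11×2 + 20×3 = 106
n = Σf = 62
Mean = 106 / 62 = 1.7097

1.710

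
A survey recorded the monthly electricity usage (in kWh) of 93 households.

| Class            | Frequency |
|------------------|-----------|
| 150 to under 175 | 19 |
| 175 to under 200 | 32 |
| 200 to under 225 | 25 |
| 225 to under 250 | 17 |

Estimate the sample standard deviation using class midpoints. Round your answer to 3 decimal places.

Midpoints: 162.5, 187.5, 212.5, 237.5
n = 93, Σfm = 18437.5, mean = 198.2527
Σfm² = 3714531.25
Σf(m − x̄)² = Σfm² − (Σfm)²/n = 3714531.25 − 18437.5²/93 = 59247.3118
Sample variance = 59247.3118 / 92 = 643.9925
Standard deviation = √643.9925 = 25.3770

25.377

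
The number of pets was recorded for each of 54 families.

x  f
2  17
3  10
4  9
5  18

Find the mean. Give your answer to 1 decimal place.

3.5

Values: 2, 3, 4, 5
Σfx = 17×2 + 10×3 + 9×4 + 18×5 = 190
n = Σf = 54
Mean = 190 / 54 = 3.5185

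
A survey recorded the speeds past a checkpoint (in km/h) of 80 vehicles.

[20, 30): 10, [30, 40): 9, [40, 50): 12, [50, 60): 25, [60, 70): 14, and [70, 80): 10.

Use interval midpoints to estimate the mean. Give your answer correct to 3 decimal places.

51.750

Midpoints: 25, 35, 45, 55, 65, 75
Σfm = 10×25 + 9×35 + 12×45 + 25×55 + 14×65 + 10×75 = 4140
n = Σf = 80
Mean = 4140 / 80 = 51.7500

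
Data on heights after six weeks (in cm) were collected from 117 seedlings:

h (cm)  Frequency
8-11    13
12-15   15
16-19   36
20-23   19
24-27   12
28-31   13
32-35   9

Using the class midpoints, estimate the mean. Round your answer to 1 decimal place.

Midpoints: 9.5, 13.5, 17.5, 21.5, 25.5, 29.5, 33.5
Σfm = 13×9.5 + 15×13.5 + 36×17.5 + 19×21.5 + 12×25.5 + 13×29.5 + 9×33.5 = 2355.5
n = Σf = 117
Mean = 2355.5 / 117 = 20.1325

20.1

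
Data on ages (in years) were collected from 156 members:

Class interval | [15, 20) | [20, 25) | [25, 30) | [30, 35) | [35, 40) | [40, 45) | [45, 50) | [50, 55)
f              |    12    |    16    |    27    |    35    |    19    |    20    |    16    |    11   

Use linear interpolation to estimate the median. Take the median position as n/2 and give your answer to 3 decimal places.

Cumulative frequencies: 12, 28, 55, 90, 109, 129, 145, 156
n = 156; position = n/2 = 78.
This falls in the class [30, 35): L = 30, F = 55, f = 35, h = 5.
Median ≈ 30 + ((78 − 55) / 35) × 5 = 33.2857

33.286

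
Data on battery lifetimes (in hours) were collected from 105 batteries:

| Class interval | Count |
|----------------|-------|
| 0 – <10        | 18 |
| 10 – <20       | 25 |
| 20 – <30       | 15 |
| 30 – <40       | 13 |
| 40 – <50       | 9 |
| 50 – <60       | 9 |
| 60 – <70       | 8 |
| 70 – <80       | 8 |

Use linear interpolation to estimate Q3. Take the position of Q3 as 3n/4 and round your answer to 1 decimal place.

Cumulative frequencies: 18, 43, 58, 71, 80, 89, 97, 105
n = 105; position = 3n/4 = 78.75.
This falls in the class 40 – <50: L = 40, F = 71, f = 9, h = 10.
Upper quartile ≈ 40 + ((78.75 − 71) / 9) × 10 = 48.6111

48.6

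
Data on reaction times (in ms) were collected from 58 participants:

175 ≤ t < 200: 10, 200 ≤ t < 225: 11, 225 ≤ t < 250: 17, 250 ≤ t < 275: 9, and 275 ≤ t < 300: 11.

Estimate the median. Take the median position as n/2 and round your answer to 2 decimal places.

236.76

Cumulative frequencies: 10, 21, 38, 47, 58
n = 58; position = n/2 = 29.
This falls in the class 225 ≤ t < 250: L = 225, F = 21, f = 17, h = 25.
Median ≈ 225 + ((29 − 21) / 17) × 25 = 236.7647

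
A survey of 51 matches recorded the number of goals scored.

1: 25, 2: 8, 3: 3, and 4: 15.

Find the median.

2

Cumulative frequencies: 25, 33, 36, 51
n = 51, so the median is the value in position (n+1)/2 = 26.
Position 26 falls at value 2.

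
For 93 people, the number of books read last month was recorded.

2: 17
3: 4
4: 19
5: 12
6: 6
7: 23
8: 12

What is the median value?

5

Cumulative frequencies: 17, 21, 40, 52, 58, 81, 93
n = 93, so the median is the value in position (n+1)/2 = 47.
Position 47 falls at value 5.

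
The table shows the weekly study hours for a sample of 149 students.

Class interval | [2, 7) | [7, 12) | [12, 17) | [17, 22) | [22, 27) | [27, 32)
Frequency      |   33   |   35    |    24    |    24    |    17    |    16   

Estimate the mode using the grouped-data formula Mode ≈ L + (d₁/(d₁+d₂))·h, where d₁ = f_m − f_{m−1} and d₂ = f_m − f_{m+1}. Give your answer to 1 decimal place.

Modal class: [7, 12) (highest frequency 35).
d₁ = 35 − 33 = 2, d₂ = 35 − 24 = 11
Mode ≈ 7 + (2/(2+11)) × 5 = 7 + 0.7692 = 7.7692

7.8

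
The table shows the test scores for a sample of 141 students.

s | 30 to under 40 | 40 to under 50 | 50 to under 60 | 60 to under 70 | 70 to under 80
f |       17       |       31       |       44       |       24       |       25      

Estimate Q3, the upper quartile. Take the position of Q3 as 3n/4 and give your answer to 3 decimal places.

Cumulative frequencies: 17, 48, 92, 116, 141
n = 141; position = 3n/4 = 105.75.
This falls in the class 60 to under 70: L = 60, F = 92, f = 24, h = 10.
Upper quartile ≈ 60 + ((105.75 − 92) / 24) × 10 = 65.7292

65.729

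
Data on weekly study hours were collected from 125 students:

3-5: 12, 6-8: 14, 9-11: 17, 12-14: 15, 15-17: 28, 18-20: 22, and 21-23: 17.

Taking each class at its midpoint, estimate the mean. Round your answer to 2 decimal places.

Midpoints: 4, 7, 10, 13, 16, 19, 22
Σfm = 12×4 + 14×7 + 17×10 + 15×13 + 28×16 + 22×19 + 17×22 = 1751
n = Σf = 125
Mean = 1751 / 125 = 14.0080

14.01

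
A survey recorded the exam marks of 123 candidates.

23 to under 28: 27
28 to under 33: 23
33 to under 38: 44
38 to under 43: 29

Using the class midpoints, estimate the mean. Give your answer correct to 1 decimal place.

33.5

Midpoints: 25.5, 30.5, 35.5, 40.5
Σfm = 27×25.5 + 23×30.5 + 44×35.5 + 29×40.5 = 4126.5
n = Σf = 123
Mean = 4126.5 / 123 = 33.5488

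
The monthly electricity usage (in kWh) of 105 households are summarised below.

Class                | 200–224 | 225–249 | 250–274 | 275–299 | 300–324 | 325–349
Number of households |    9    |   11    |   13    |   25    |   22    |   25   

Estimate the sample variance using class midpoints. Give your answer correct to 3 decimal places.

1556.777

Midpoints: 212, 237, 262, 287, 312, 337
n = 105, Σfm = 30385, mean = 289.3810
Σfm² = 8954745
Σf(m − x̄)² = Σfm² − (Σfm)²/n = 8954745 − 30385²/105 = 161904.7619
Sample variance = 161904.7619 / 104 = 1556.7766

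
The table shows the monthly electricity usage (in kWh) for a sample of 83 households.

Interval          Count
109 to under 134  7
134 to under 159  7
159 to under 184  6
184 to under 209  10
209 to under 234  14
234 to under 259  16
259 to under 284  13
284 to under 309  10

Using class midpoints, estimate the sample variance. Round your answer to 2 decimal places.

2797.16

Midpoints: 121.5, 146.5, 171.5, 196.5, 221.5, 246.5, 271.5, 296.5
n = 83, Σfm = 18409.5, mean = 221.8012
Σfm² = 4312616.75
Σf(m − x̄)² = Σfm² − (Σfm)²/n = 4312616.75 − 18409.5²/83 = 229367.4699
Sample variance = 229367.4699 / 82 = 2797.1643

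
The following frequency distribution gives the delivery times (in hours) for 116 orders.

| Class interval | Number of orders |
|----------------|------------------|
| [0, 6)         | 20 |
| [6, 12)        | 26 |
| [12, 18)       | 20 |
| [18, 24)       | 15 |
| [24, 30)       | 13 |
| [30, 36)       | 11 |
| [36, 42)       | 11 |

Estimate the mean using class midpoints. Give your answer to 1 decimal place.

17.7

Midpoints: 3, 9, 15, 21, 27, 33, 39
Σfm = 20×3 + 26×9 + 20×15 + 15×21 + 13×27 + 11×33 + 11×39 = 2052
n = Σf = 116
Mean = 2052 / 116 = 17.6897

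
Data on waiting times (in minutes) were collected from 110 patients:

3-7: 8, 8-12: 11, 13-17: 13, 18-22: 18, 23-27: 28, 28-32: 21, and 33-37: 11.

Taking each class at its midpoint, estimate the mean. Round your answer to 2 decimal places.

Midpoints: 5, 10, 15, 20, 25, 30, 35
Σfm = 8×5 + 11×10 + 13×15 + 18×20 + 28×25 + 21×30 + 11×35 = 2420
n = Σf = 110
Mean = 2420 / 110 = 22.0000

22.00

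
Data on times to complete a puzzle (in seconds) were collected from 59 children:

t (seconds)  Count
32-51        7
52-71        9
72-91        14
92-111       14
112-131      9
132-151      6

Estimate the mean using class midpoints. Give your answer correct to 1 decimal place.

90.7

Midpoints: 41.5, 61.5, 81.5, 101.5, 121.5, 141.5
Σfm = 7×41.5 + 9×61.5 + 14×81.5 + 14×101.5 + 9×121.5 + 6×141.5 = 5348.5
n = Σf = 59
Mean = 5348.5 / 59 = 90.6525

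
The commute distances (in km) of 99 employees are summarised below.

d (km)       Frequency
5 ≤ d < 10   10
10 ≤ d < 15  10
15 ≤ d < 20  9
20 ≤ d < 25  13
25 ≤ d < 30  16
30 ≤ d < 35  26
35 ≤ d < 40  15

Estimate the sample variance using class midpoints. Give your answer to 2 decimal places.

93.00

Midpoints: 7.5, 12.5, 17.5, 22.5, 27.5, 32.5, 37.5
n = 99, Σfm = 2497.5, mean = 25.2273
Σfm² = 72118.75
Σf(m − x̄)² = Σfm² − (Σfm)²/n = 72118.75 − 2497.5²/99 = 9113.6364
Sample variance = 9113.6364 / 98 = 92.9963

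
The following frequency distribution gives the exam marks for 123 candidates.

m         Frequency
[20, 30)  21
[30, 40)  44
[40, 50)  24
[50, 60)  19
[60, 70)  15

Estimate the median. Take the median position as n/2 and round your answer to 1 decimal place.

Cumulative frequencies: 21, 65, 89, 108, 123
n = 123; position = n/2 = 61.5.
This falls in the class [30, 40): L = 30, F = 21, f = 44, h = 10.
Median ≈ 30 + ((61.5 − 21) / 44) × 10 = 39.2045

39.2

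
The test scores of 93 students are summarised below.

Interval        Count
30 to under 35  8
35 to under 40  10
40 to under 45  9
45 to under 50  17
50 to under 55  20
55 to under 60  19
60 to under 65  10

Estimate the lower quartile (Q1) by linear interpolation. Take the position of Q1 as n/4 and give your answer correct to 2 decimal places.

42.92

Cumulative frequencies: 8, 18, 27, 44, 64, 83, 93
n = 93; position = n/4 = 23.25.
This falls in the class 40 to under 45: L = 40, F = 18, f = 9, h = 5.
Lower quartile ≈ 40 + ((23.25 − 18) / 9) × 5 = 42.9167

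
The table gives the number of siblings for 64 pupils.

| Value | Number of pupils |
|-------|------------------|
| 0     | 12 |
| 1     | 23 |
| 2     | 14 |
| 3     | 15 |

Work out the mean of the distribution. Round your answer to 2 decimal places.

Values: 0, 1, 2, 3
Σfx = 12×0 + 23×1 + 14×2 + 15×3 = 96
n = Σf = 64
Mean = 96 / 64 = 1.5000

1.50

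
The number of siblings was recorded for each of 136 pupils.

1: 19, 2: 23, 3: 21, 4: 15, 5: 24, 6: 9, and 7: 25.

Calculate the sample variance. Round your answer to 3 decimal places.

4.212

Values: 1, 2, 3, 4, 5, 6, 7
n = 136, Σfx = 537, mean = 3.9485
Σfx² = 2689
Σf(x − x̄)² = Σfx² − (Σfx)²/n = 2689 − 537²/136 = 568.6397
Sample variance = 568.6397 / 135 = 4.2121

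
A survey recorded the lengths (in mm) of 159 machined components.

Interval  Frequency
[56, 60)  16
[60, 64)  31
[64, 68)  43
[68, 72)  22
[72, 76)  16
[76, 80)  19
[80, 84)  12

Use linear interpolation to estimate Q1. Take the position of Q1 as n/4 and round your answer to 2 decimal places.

Cumulative frequencies: 16, 47, 90, 112, 128, 147, 159
n = 159; position = n/4 = 39.75.
This falls in the class [60, 64): L = 60, F = 16, f = 31, h = 4.
Lower quartile ≈ 60 + ((39.75 − 16) / 31) × 4 = 63.0645

63.06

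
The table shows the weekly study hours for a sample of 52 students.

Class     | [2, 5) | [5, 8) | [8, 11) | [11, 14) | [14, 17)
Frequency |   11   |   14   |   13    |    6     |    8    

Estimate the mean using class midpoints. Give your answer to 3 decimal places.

Midpoints: 3.5, 6.5, 9.5, 12.5, 15.5
Σfm = 11×3.5 + 14×6.5 + 13×9.5 + 6×12.5 + 8×15.5 = 452
n = Σf = 52
Mean = 452 / 52 = 8.6923

8.692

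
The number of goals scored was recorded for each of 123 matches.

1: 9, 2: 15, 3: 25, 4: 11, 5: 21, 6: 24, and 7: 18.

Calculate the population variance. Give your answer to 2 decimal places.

3.51

Values: 1, 2, 3, 4, 5, 6, 7
n = 123, Σfx = 533, mean = 4.3333
Σfx² = 2741
Σf(x − x̄)² = Σfx² − (Σfx)²/n = 2741 − 533²/123 = 431.3333
Population variance = 431.3333 / 123 = 3.5068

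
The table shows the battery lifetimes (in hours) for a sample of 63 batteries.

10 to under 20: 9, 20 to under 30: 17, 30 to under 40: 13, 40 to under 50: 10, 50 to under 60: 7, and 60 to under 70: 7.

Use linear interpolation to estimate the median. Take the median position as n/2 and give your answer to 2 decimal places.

Cumulative frequencies: 9, 26, 39, 49, 56, 63
n = 63; position = n/2 = 31.5.
This falls in the class 30 to under 40: L = 30, F = 26, f = 13, h = 10.
Median ≈ 30 + ((31.5 − 26) / 13) × 10 = 34.2308

34.23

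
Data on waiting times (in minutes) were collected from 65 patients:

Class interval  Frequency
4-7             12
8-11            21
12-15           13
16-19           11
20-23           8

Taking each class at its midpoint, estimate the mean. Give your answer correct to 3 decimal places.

12.392

Midpoints: 5.5, 9.5, 13.5, 17.5, 21.5
Σfm = 12×5.5 + 21×9.5 + 13×13.5 + 11×17.5 + 8×21.5 = 805.5
n = Σf = 65
Mean = 805.5 / 65 = 12.3923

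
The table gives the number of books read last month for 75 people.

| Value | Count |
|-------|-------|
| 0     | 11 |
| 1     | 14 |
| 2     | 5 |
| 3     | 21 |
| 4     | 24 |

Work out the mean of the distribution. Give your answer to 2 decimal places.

Values: 0, 1, 2, 3, 4
Σfx = 11×0 + 14×1 + 5×2 + 21×3 + 24×4 = 183
n = Σf = 75
Mean = 183 / 75 = 2.4400

2.44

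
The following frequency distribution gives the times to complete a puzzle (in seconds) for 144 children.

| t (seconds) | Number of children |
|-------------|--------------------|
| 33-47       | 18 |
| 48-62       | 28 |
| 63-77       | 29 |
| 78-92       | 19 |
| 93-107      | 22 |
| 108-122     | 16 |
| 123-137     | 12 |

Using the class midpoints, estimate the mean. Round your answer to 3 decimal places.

79.896

Midpoints: 40, 55, 70, 85, 100, 115, 130
Σfm = 18×40 + 28×55 + 29×70 + 19×85 + 22×100 + 16×115 + 12×130 = 11505
n = Σf = 144
Mean = 11505 / 144 = 79.8958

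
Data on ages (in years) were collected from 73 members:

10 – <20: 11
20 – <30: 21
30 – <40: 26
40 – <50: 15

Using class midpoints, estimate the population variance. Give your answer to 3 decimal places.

94.877

Midpoints: 15, 25, 35, 45
n = 73, Σfm = 2275, mean = 31.1644
Σfm² = 77825
Σf(m − x̄)² = Σfm² − (Σfm)²/n = 77825 − 2275²/73 = 6926.0274
Population variance = 6926.0274 / 73 = 94.8771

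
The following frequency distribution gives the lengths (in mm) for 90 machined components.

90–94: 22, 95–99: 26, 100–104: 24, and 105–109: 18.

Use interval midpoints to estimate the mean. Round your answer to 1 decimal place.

Midpoints: 92, 97, 102, 107
Σfm = 22×92 + 26×97 + 24×102 + 18×107 = 8920
n = Σf = 90
Mean = 8920 / 90 = 99.1111

99.1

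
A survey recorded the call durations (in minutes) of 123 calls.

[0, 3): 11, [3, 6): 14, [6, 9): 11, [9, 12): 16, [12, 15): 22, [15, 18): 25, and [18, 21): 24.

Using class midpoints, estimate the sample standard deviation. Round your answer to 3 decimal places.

Midpoints: 1.5, 4.5, 7.5, 10.5, 13.5, 16.5, 19.5
n = 123, Σfm = 1507.5, mean = 12.2561
Σfm² = 22632.75
Σf(m − x̄)² = Σfm² − (Σfm)²/n = 22632.75 − 1507.5²/123 = 4156.6829
Sample variance = 4156.6829 / 122 = 34.0712
Standard deviation = √34.0712 = 5.8371

5.837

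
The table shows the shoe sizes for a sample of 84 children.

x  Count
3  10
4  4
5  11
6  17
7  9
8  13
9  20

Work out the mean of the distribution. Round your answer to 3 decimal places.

Values: 3, 4, 5, 6, 7, 8, 9
Σfx = 10×3 + 4×4 + 11×5 + 17×6 + 9×7 + 13×8 + 20×9 = 550
n = Σf = 84
Mean = 550 / 84 = 6.5476

6.548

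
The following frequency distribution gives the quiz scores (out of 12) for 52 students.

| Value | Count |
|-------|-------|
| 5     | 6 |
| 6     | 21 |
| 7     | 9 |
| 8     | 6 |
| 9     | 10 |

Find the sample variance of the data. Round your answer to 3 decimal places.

Values: 5, 6, 7, 8, 9
n = 52, Σfx = 357, mean = 6.8654
Σfx² = 2541
Σf(x − x̄)² = Σfx² − (Σfx)²/n = 2541 − 357²/52 = 90.0577
Sample variance = 90.0577 / 51 = 1.7658

1.766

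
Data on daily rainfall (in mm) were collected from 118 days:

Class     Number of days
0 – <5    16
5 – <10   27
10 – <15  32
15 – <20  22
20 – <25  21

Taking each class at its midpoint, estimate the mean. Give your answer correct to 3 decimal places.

Midpoints: 2.5, 7.5, 12.5, 17.5, 22.5
Σfm = 16×2.5 + 27×7.5 + 32×12.5 + 22×17.5 + 21×22.5 = 1500
n = Σf = 118
Mean = 1500 / 118 = 12.7119

12.712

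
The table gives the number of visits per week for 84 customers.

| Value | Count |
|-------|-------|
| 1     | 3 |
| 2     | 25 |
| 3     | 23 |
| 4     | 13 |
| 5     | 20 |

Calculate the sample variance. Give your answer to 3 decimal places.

1.497

Values: 1, 2, 3, 4, 5
n = 84, Σfx = 274, mean = 3.2619
Σfx² = 1018
Σf(x − x̄)² = Σfx² − (Σfx)²/n = 1018 − 274²/84 = 124.2381
Sample variance = 124.2381 / 83 = 1.4968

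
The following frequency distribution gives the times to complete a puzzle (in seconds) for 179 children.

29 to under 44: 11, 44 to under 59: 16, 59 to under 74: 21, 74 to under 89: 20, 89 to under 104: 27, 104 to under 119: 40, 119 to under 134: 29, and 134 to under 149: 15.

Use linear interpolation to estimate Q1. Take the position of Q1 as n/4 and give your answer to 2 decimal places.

71.68

Cumulative frequencies: 11, 27, 48, 68, 95, 135, 164, 179
n = 179; position = n/4 = 44.75.
This falls in the class 59 to under 74: L = 59, F = 27, f = 21, h = 15.
Lower quartile ≈ 59 + ((44.75 − 27) / 21) × 15 = 71.6786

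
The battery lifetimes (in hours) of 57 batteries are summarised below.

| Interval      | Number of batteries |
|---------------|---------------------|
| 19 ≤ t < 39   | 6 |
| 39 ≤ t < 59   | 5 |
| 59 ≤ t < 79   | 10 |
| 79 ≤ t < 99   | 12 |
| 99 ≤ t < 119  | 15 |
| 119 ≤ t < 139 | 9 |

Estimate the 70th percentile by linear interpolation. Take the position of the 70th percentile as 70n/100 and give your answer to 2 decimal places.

108.20

Cumulative frequencies: 6, 11, 21, 33, 48, 57
n = 57; position = 70n/100 = 39.9.
This falls in the class 99 ≤ t < 119: L = 99, F = 33, f = 15, h = 20.
70th percentile ≈ 99 + ((39.9 − 33) / 15) × 20 = 108.2000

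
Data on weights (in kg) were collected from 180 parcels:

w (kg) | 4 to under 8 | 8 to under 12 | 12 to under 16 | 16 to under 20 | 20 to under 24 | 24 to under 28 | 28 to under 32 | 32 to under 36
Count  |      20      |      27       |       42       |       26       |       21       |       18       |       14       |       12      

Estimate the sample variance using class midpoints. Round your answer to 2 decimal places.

66.19

Midpoints: 6, 10, 14, 18, 22, 26, 30, 34
n = 180, Σfm = 3204, mean = 17.8000
Σfm² = 68880
Σf(m − x̄)² = Σfm² − (Σfm)²/n = 68880 − 3204²/180 = 11848.8000
Sample variance = 11848.8000 / 179 = 66.1944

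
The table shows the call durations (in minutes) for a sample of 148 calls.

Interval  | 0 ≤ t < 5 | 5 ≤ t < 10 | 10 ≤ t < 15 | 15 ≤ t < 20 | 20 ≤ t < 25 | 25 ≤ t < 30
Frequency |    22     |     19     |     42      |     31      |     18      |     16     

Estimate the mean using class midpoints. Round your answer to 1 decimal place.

Midpoints: 2.5, 7.5, 12.5, 17.5, 22.5, 27.5
Σfm = 22×2.5 + 19×7.5 + 42×12.5 + 31×17.5 + 18×22.5 + 16×27.5 = 2110
n = Σf = 148
Mean = 2110 / 148 = 14.2568

14.3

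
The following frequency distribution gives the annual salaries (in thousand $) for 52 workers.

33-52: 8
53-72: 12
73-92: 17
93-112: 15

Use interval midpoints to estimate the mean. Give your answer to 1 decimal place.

77.5

Midpoints: 42.5, 62.5, 82.5, 102.5
Σfm = 8×42.5 + 12×62.5 + 17×82.5 + 15×102.5 = 4030
n = Σf = 52
Mean = 4030 / 52 = 77.5000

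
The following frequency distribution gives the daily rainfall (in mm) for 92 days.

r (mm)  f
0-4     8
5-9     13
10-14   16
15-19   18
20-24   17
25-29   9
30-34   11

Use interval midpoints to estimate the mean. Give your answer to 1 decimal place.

17.1

Midpoints: 2, 7, 12, 17, 22, 27, 32
Σfm = 8×2 + 13×7 + 16×12 + 18×17 + 17×22 + 9×27 + 11×32 = 1574
n = Σf = 92
Mean = 1574 / 92 = 17.1087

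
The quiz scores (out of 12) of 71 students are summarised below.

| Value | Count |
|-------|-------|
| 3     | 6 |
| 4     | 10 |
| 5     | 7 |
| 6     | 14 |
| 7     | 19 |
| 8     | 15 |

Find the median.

6

Cumulative frequencies: 6, 16, 23, 37, 56, 71
n = 71, so the median is the value in position (n+1)/2 = 36.
Position 36 falls at value 6.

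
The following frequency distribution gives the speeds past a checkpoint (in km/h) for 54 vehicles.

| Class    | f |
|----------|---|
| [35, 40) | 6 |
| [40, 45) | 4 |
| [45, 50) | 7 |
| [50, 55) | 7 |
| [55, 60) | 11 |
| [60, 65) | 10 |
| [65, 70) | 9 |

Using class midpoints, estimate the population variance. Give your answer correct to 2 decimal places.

Midpoints: 37.5, 42.5, 47.5, 52.5, 57.5, 62.5, 67.5
n = 54, Σfm = 2960, mean = 54.8148
Σfm² = 167187.5
Σf(m − x̄)² = Σfm² − (Σfm)²/n = 167187.5 − 2960²/54 = 4935.6481
Population variance = 4935.6481 / 54 = 91.4009

91.40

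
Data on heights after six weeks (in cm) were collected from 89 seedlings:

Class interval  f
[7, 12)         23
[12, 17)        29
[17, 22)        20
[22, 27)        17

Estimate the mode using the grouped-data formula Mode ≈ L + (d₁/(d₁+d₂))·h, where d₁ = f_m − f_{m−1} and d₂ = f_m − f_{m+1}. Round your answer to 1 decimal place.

Modal class: [12, 17) (highest frequency 29).
d₁ = 29 − 23 = 6, d₂ = 29 − 20 = 9
Mode ≈ 12 + (6/(6+9)) × 5 = 12 + 2.0000 = 14.0000

14.0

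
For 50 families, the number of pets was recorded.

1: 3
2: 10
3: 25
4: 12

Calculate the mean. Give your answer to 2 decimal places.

2.92

Values: 1, 2, 3, 4
Σfx = 3×1 + 10×2 + 25×3 + 12×4 = 146
n = Σf = 50
Mean = 146 / 50 = 2.9200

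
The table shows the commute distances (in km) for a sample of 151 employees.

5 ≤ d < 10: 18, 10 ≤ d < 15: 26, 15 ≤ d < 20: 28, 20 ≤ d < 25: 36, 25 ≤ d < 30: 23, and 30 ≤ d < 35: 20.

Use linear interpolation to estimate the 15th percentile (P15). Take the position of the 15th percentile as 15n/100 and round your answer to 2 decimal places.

Cumulative frequencies: 18, 44, 72, 108, 131, 151
n = 151; position = 15n/100 = 22.65.
This falls in the class 10 ≤ d < 15: L = 10, F = 18, f = 26, h = 5.
15th percentile ≈ 10 + ((22.65 − 18) / 26) × 5 = 10.8942

10.89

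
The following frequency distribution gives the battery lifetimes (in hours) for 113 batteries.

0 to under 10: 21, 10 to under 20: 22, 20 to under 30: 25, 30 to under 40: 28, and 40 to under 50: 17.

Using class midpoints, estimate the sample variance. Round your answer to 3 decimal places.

Midpoints: 5, 15, 25, 35, 45
n = 113, Σfm = 2805, mean = 24.8230
Σfm² = 89825
Σf(m − x̄)² = Σfm² − (Σfm)²/n = 89825 − 2805²/113 = 20196.4602
Sample variance = 20196.4602 / 112 = 180.3255

180.326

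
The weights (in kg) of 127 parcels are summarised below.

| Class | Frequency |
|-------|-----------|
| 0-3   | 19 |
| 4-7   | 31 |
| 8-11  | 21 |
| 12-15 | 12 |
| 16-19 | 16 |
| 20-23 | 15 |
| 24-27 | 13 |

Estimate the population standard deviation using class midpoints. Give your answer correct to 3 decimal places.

Midpoints: 1.5, 5.5, 9.5, 13.5, 17.5, 21.5, 25.5
n = 127, Σfm = 1494.5, mean = 11.7677
Σfm² = 25349.75
Σf(m − x̄)² = Σfm² − (Σfm)²/n = 25349.75 − 1494.5²/127 = 7762.8976
Population variance = 7762.8976 / 127 = 61.1252
Standard deviation = √61.1252 = 7.8183

7.818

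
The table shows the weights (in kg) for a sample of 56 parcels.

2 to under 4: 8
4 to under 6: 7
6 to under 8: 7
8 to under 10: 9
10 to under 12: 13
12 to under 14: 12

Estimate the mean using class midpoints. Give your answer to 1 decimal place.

Midpoints: 3, 5, 7, 9, 11, 13
Σfm = 8×3 + 7×5 + 7×7 + 9×9 + 13×11 + 12×13 = 488
n = Σf = 56
Mean = 488 / 56 = 8.7143

8.7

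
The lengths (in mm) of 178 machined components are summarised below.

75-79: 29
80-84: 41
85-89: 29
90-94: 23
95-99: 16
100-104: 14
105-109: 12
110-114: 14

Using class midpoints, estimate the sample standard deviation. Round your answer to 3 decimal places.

10.869

Midpoints: 77, 82, 87, 92, 97, 102, 107, 112
n = 178, Σfm = 16066, mean = 90.2584
Σfm² = 1471002
Σf(m − x̄)² = Σfm² − (Σfm)²/n = 1471002 − 16066²/178 = 20910.1124
Sample variance = 20910.1124 / 177 = 118.1362
Standard deviation = √118.1362 = 10.8690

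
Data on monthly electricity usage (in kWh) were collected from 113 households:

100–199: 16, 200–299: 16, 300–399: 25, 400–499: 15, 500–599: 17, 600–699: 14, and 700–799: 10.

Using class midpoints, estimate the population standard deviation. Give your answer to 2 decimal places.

185.31

Midpoints: 149.5, 249.5, 349.5, 449.5, 549.5, 649.5, 749.5
n = 113, Σfm = 47793.5, mean = 422.9513
Σfm² = 24094678.25
Σf(m − x̄)² = Σfm² − (Σfm)²/n = 24094678.25 − 47793.5²/113 = 3880353.9823
Population variance = 3880353.9823 / 113 = 34339.4158
Standard deviation = √34339.4158 = 185.3090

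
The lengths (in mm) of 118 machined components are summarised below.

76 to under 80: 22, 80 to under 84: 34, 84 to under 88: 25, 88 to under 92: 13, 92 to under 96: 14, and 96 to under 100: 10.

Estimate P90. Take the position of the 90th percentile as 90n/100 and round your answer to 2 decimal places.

Cumulative frequencies: 22, 56, 81, 94, 108, 118
n = 118; position = 90n/100 = 106.2.
This falls in the class 92 to under 96: L = 92, F = 94, f = 14, h = 4.
90th percentile ≈ 92 + ((106.2 − 94) / 14) × 4 = 95.4857

95.49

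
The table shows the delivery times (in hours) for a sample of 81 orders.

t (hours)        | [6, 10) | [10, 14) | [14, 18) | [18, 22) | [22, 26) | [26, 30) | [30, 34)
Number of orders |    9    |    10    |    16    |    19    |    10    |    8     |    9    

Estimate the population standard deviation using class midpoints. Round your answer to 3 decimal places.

Midpoints: 8, 12, 16, 20, 24, 28, 32
n = 81, Σfm = 1580, mean = 19.5062
Σfm² = 34960
Σf(m − x̄)² = Σfm² − (Σfm)²/n = 34960 − 1580²/81 = 4140.2469
Population variance = 4140.2469 / 81 = 51.1142
Standard deviation = √51.1142 = 7.1494

7.149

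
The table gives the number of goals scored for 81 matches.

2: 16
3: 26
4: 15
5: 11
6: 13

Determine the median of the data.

Cumulative frequencies: 16, 42, 57, 68, 81
n = 81, so the median is the value in position (n+1)/2 = 41.
Position 41 falls at value 3.

3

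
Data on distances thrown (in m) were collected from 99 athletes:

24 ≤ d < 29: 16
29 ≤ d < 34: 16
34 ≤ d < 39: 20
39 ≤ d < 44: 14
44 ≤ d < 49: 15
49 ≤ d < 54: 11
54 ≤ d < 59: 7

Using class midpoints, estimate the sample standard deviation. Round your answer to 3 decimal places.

9.205

Midpoints: 26.5, 31.5, 36.5, 41.5, 46.5, 51.5, 56.5
n = 99, Σfm = 3898.5, mean = 39.3788
Σfm² = 161822.75
Σf(m − x̄)² = Σfm² − (Σfm)²/n = 161822.75 − 3898.5²/99 = 8304.5455
Sample variance = 8304.5455 / 98 = 84.7403
Standard deviation = √84.7403 = 9.2054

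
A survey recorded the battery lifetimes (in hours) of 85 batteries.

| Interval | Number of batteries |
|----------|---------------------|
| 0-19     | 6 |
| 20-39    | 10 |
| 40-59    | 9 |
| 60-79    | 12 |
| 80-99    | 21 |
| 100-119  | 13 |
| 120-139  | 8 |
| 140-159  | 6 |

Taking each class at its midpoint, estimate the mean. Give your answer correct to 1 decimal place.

Midpoints: 9.5, 29.5, 49.5, 69.5, 89.5, 109.5, 129.5, 149.5
Σfm = 6×9.5 + 10×29.5 + 9×49.5 + 12×69.5 + 21×89.5 + 13×109.5 + 8×129.5 + 6×149.5 = 6867.5
n = Σf = 85
Mean = 6867.5 / 85 = 80.7941

80.8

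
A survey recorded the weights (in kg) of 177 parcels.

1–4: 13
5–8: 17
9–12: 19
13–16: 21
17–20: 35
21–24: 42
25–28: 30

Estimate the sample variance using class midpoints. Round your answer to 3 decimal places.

Midpoints: 2.5, 6.5, 10.5, 14.5, 18.5, 22.5, 26.5
n = 177, Σfm = 3034.5, mean = 17.1441
Σfm² = 61618.25
Σf(m − x̄)² = Σfm² − (Σfm)²/n = 61618.25 − 3034.5²/177 = 9594.5763
Sample variance = 9594.5763 / 176 = 54.5146

54.515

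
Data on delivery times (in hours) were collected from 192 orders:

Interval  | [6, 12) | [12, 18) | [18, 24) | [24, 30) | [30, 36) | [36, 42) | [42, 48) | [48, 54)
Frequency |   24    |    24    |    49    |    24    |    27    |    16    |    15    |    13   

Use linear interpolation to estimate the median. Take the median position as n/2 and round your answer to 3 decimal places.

23.878

Cumulative frequencies: 24, 48, 97, 121, 148, 164, 179, 192
n = 192; position = n/2 = 96.
This falls in the class [18, 24): L = 18, F = 48, f = 49, h = 6.
Median ≈ 18 + ((96 − 48) / 49) × 6 = 23.8776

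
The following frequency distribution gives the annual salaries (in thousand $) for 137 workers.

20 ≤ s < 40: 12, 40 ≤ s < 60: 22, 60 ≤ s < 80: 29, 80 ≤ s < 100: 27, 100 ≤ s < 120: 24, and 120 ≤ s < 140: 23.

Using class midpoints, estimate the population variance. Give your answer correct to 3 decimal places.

Midpoints: 30, 50, 70, 90, 110, 130
n = 137, Σfm = 11550, mean = 84.3066
Σfm² = 1105700
Σf(m − x̄)² = Σfm² − (Σfm)²/n = 1105700 − 11550²/137 = 131959.1241
Population variance = 131959.1241 / 137 = 963.2053

963.205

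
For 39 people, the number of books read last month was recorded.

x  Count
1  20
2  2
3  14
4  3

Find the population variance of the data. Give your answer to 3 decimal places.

Values: 1, 2, 3, 4
n = 39, Σfx = 78, mean = 2.0000
Σfx² = 202
Σf(x − x̄)² = Σfx² − (Σfx)²/n = 202 − 78²/39 = 46.0000
Population variance = 46.0000 / 39 = 1.1795

1.179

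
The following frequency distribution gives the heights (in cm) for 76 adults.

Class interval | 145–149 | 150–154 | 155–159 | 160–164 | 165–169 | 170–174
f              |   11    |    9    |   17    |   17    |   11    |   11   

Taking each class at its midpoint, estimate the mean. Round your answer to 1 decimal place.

Midpoints: 147, 152, 157, 162, 167, 172
Σfm = 11×147 + 9×152 + 17×157 + 17×162 + 11×167 + 11×172 = 12137
n = Σf = 76
Mean = 12137 / 76 = 159.6974

159.7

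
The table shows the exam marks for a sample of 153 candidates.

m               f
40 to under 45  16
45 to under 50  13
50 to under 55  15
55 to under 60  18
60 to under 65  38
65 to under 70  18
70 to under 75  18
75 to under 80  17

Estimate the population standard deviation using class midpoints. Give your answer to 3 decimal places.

10.542

Midpoints: 42.5, 47.5, 52.5, 57.5, 62.5, 67.5, 72.5, 77.5
n = 153, Σfm = 9332.5, mean = 60.9967
Σfm² = 586256.25
Σf(m − x̄)² = Σfm² − (Σfm)²/n = 586256.25 − 9332.5²/153 = 17004.2484
Population variance = 17004.2484 / 153 = 111.1389
Standard deviation = √111.1389 = 10.5422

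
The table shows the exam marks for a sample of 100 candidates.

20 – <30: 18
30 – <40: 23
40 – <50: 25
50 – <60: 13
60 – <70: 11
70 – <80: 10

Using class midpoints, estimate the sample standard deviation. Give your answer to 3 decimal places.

Midpoints: 25, 35, 45, 55, 65, 75
n = 100, Σfm = 4560, mean = 45.6000
Σfm² = 232100
Σf(m − x̄)² = Σfm² − (Σfm)²/n = 232100 − 4560²/100 = 24164.0000
Sample variance = 24164.0000 / 99 = 244.0808
Standard deviation = √244.0808 = 15.6231

15.623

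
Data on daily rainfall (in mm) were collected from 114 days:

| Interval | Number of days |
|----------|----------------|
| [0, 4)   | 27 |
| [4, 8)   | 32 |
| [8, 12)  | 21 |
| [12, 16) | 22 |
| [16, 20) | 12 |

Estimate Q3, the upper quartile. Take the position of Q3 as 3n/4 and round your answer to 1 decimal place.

Cumulative frequencies: 27, 59, 80, 102, 114
n = 114; position = 3n/4 = 85.5.
This falls in the class [12, 16): L = 12, F = 80, f = 22, h = 4.
Upper quartile ≈ 12 + ((85.5 − 80) / 22) × 4 = 13.0000

13.0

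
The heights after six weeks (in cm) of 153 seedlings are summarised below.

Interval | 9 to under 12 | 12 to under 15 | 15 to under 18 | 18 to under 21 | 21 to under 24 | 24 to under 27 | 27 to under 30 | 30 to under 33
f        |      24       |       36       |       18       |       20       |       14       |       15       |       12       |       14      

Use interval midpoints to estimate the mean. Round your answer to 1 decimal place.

Midpoints: 10.5, 13.5, 16.5, 19.5, 22.5, 25.5, 28.5, 31.5
Σfm = 24×10.5 + 36×13.5 + 18×16.5 + 20×19.5 + 14×22.5 + 15×25.5 + 12×28.5 + 14×31.5 = 2905.5
n = Σf = 153
Mean = 2905.5 / 153 = 18.9902

19.0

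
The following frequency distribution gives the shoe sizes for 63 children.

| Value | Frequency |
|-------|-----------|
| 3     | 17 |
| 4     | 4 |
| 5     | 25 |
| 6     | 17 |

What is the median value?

5

Cumulative frequencies: 17, 21, 46, 63
n = 63, so the median is the value in position (n+1)/2 = 32.
Position 32 falls at value 5.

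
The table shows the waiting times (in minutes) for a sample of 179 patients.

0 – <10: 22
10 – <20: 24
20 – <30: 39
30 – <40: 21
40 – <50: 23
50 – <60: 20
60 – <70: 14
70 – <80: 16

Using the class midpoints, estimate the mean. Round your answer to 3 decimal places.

35.894

Midpoints: 5, 15, 25, 35, 45, 55, 65, 75
Σfm = 22×5 + 24×15 + 39×25 + 21×35 + 23×45 + 20×55 + 14×65 + 16×75 = 6425
n = Σf = 179
Mean = 6425 / 179 = 35.8939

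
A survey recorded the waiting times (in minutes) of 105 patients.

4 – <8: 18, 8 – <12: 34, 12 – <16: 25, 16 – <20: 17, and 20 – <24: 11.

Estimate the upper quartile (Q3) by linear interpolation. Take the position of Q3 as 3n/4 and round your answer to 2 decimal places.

16.41

Cumulative frequencies: 18, 52, 77, 94, 105
n = 105; position = 3n/4 = 78.75.
This falls in the class 16 – <20: L = 16, F = 77, f = 17, h = 4.
Upper quartile ≈ 16 + ((78.75 − 77) / 17) × 4 = 16.4118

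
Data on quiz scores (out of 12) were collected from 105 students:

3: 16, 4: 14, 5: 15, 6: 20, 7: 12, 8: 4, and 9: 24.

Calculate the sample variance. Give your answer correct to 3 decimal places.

4.413

Values: 3, 4, 5, 6, 7, 8, 9
n = 105, Σfx = 631, mean = 6.0095
Σfx² = 4251
Σf(x − x̄)² = Σfx² − (Σfx)²/n = 4251 − 631²/105 = 458.9905
Sample variance = 458.9905 / 104 = 4.4134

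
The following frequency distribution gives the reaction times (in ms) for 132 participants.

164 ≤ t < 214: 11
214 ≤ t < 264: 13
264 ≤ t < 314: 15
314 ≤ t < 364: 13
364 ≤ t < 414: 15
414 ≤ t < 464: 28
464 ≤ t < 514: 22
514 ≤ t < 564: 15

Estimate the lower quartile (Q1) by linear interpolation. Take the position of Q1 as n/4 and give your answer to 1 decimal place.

Cumulative frequencies: 11, 24, 39, 52, 67, 95, 117, 132
n = 132; position = n/4 = 33.
This falls in the class 264 ≤ t < 314: L = 264, F = 24, f = 15, h = 50.
Lower quartile ≈ 264 + ((33 − 24) / 15) × 50 = 294.0000

294.0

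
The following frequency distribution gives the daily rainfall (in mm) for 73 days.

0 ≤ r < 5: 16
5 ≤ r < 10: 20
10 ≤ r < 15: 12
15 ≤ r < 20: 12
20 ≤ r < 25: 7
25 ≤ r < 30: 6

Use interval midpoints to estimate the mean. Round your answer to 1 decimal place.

12.0

Midpoints: 2.5, 7.5, 12.5, 17.5, 22.5, 27.5
Σfm = 16×2.5 + 20×7.5 + 12×12.5 + 12×17.5 + 7×22.5 + 6×27.5 = 872.5
n = Σf = 73
Mean = 872.5 / 73 = 11.9521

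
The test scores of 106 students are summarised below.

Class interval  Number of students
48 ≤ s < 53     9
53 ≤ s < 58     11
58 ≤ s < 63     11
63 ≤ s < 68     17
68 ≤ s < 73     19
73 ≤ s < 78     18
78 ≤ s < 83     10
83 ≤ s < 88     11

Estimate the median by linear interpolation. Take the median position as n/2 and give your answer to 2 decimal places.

69.32

Cumulative frequencies: 9, 20, 31, 48, 67, 85, 95, 106
n = 106; position = n/2 = 53.
This falls in the class 68 ≤ s < 73: L = 68, F = 48, f = 19, h = 5.
Median ≈ 68 + ((53 − 48) / 19) × 5 = 69.3158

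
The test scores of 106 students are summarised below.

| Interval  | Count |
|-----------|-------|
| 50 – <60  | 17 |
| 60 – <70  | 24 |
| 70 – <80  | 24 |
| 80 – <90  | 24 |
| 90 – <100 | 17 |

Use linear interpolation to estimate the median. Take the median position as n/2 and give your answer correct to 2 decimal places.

Cumulative frequencies: 17, 41, 65, 89, 106
n = 106; position = n/2 = 53.
This falls in the class 70 – <80: L = 70, F = 41, f = 24, h = 10.
Median ≈ 70 + ((53 − 41) / 24) × 10 = 75.0000

75.00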